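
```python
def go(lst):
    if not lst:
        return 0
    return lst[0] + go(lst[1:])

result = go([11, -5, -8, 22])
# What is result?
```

11 + (-5) + (-8) + 22 + 0 = 20

Answer: 20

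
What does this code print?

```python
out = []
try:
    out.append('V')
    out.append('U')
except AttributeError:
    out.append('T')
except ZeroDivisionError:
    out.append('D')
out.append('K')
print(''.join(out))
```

Execution trace: 'V' (try body) → 'U' (try body, no exception) → 'K' (after the try/except). Output: VUK

Answer: VUK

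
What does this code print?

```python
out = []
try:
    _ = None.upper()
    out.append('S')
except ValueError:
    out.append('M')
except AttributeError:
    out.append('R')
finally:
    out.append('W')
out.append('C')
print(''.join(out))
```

Execution trace: 'R' (except AttributeError) → 'W' (finally) → 'C' (after the try/except). Output: RWC

Answer: RWC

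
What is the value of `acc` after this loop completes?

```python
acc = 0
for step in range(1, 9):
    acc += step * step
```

Sum of squares 1² to 8² = 204
`acc` takes the values: 0 → 1 → 5 → 14 → 30 → 55 → 91 → 140 → 204

Answer: 204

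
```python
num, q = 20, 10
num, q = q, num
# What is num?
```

Trace:
`num, q = 20, 10` → num = 20; q = 10
`num, q = q, num` → num = 10; q = 20
So num = 10

Answer: 10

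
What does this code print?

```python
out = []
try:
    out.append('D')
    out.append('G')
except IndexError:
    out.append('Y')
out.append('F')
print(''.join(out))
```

Execution trace: 'D' (try body) → 'G' (try body, no exception) → 'F' (after the try/except). Output: DGF

Answer: DGF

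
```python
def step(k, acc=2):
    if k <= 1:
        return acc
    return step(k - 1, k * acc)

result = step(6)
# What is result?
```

Accumulator trace (n, acc): (6, 2) -> (5, 12) -> (4, 60) -> (3, 240) -> (2, 720) -> (1, 1440) -> return 1440

Answer: 1440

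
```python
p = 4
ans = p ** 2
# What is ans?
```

Trace:
`p = 4` → p = 4
`ans = p ** 2` → ans = 16
So ans = 16

Answer: 16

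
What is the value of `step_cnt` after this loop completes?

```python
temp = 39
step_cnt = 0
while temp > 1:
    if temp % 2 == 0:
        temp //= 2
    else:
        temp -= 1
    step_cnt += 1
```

Steps to reduce 39 to 1
`step_cnt` takes the values: 0 → 1 → 2 → 3 → 4 → 5 → 6 → 7 → 8

Answer: 8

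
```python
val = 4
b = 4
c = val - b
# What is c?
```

Trace:
`val = 4` → val = 4
`b = 4` → b = 4
`c = val - b` → c = 0
So c = 0

Answer: 0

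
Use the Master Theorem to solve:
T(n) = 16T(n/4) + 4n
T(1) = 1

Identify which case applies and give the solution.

a=16, b=4, f(n)=4n. log_4(16) = 2. Since c=1 < 2, Case 1 applies: T(n) = Θ(n^log_b(a)) = O(n^2).

Answer: O(n^2) - Case 1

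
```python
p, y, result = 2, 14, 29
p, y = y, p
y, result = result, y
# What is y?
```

Trace:
`p, y, result = 2, 14, 29` → p = 2; y = 14; result = 29
`p, y = y, p` → p = 14; y = 2
`y, result = result, y` → y = 29; result = 2
So y = 29

Answer: 29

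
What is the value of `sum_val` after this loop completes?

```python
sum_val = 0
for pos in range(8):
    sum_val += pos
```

Sum of 0 to 7 = 28
`sum_val` takes the values: 0 → 1 → 3 → 6 → 10 → 15 → 21 → 28

Answer: 28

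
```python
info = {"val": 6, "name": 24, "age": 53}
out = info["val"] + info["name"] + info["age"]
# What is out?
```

Trace:
`info = {"val": 6, "name": 24, "age": 53}` → info = {'val': 6, 'name': 24, 'age': 53}
`out = info["val"] + info["name"] + info["age"]` → out = 83
So out = 83

Answer: 83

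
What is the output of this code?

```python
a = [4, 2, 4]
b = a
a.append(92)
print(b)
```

Key concept: basic list aliasing.
Step by step:
`a = [4, 2, 4]` → a = [4, 2, 4]
`b = a` → b = [4, 2, 4] (same object as a)
`a.append(92)` → a = [4, 2, 4, 92] (same object as b); b = [4, 2, 4, 92] (same object as a)
`print(b)` → prints [4, 2, 4, 92]

Answer: [4, 2, 4, 92]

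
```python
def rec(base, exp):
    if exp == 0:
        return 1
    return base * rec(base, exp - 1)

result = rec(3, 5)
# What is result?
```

rec(3, 5) = 3 * 3 * 3 * 3 * 3 = 243

Answer: 243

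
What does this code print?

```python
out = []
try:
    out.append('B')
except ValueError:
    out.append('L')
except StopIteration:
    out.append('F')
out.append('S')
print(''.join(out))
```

Execution trace: 'B' (try body, no exception) → 'S' (after the try/except). Output: BS

Answer: BS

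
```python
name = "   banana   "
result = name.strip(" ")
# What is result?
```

Trace:
`name = "   banana   "` → name = '   banana   '
`result = name.strip(" ")` → result = 'banana'
So result = 'banana'

Answer: 'banana'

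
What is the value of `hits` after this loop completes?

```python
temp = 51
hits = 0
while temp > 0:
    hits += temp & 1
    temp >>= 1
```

Count set bits in 51 (binary: 0b110011)
`hits` takes the values: 0 → 1 → 2 → 3 → 4

Answer: 4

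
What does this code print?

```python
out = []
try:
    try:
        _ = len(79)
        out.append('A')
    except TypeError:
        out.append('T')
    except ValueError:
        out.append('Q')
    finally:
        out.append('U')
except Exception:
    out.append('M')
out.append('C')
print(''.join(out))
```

Execution trace: 'T' (inner except TypeError) → 'U' (inner finally) → 'C' (after the try/except). Output: TUC

Answer: TUC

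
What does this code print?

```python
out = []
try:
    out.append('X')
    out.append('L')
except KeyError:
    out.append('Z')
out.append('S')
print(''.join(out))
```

Execution trace: 'X' (try body) → 'L' (try body, no exception) → 'S' (after the try/except). Output: XLS

Answer: XLS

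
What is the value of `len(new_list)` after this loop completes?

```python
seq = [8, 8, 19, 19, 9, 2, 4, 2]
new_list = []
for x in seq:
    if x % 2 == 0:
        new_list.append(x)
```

Count even numbers in [8, 8, 19, 19, 9, 2, 4, 2]
`new_list` takes the values: [] → [8] → [8, 8] → [8, 8, 2] → [8, 8, 2, 4] → [8, 8, 2, 4, 2]
So `len(new_list)` = 5

Answer: 5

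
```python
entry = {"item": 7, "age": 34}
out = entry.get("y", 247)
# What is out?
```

Trace:
`entry = {"item": 7, "age": 34}` → entry = {'item': 7, 'age': 34}
`out = entry.get("y", 247)` → out = 247
So out = 247

Answer: 247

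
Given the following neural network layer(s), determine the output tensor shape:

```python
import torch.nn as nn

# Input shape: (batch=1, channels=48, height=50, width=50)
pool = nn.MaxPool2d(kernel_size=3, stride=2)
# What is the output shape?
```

Input: (1, 48, 50, 50) -> Output: (1, 48, 24, 24)

Answer: (1, 48, 24, 24)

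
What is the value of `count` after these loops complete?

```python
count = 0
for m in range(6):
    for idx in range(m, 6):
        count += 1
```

Upper triangle: 6 + 5 + ... + 1
`count` takes the values: 0 → 1 → 2 → 3 → 4 → 5 → 6 → 7 → 8 → 9 → 10 → 11 → 12 → 13 → 14 → 15 → 16 → 17 → 18 → 19 → 20 → 21

Answer: 21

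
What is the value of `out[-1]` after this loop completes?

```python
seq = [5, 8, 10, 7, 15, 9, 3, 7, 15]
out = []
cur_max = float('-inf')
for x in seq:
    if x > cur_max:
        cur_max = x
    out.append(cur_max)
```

Running max ends at 15
`out` takes the values: [] → [5] → [5, 8] → [5, 8, 10] → [5, 8, 10, 10] → [5, 8, 10, 10, 15] → [5, 8, 10, 10, 15, 15] → [5, 8, 10, 10, 15, 15, 15] → [5, 8, 10, 10, 15, 15, 15, 15] → [5, 8, 10, 10, 15, 15, 15, 15, 15]
So `out[-1]` = 15

Answer: 15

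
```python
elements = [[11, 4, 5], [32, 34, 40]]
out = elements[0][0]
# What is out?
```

Trace:
`elements = [[11, 4, 5], [32, 34, 40]]` → elements = [[11, 4, 5], [32, 34, 40]]
`out = elements[0][0]` → out = 11
So out = 11

Answer: 11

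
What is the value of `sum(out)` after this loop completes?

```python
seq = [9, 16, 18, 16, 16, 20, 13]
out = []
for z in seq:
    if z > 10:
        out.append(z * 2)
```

Sum of doubled values > 10
`out` takes the values: [] → [32] → [32, 36] → [32, 36, 32] → [32, 36, 32, 32] → [32, 36, 32, 32, 40] → [32, 36, 32, 32, 40, 26]
So `sum(out)` = 198

Answer: 198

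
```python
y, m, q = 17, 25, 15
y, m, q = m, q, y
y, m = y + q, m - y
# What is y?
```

Trace:
`y, m, q = 17, 25, 15` → y = 17; m = 25; q = 15
`y, m, q = m, q, y` → y = 25; m = 15; q = 17
`y, m = y + q, m - y` → y = 42; m = -10
So y = 42

Answer: 42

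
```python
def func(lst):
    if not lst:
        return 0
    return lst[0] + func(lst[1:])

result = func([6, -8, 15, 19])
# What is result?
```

6 + (-8) + 15 + 19 + 0 = 32

Answer: 32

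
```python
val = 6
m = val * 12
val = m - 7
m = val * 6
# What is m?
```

Trace:
`val = 6` → val = 6
`m = val * 12` → m = 72
`val = m - 7` → val = 65
`m = val * 6` → m = 390
So m = 390

Answer: 390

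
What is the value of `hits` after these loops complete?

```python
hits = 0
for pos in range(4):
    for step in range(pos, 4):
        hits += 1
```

Upper triangle: 4 + 3 + ... + 1
`hits` takes the values: 0 → 1 → 2 → 3 → 4 → 5 → 6 → 7 → 8 → 9 → 10

Answer: 10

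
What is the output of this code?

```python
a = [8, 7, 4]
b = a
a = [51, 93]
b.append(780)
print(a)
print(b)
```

Key concept: rebinding vs mutation: a is rebound to a new list, b still points at the original.
Step by step:
`a = [8, 7, 4]` → a = [8, 7, 4]
`b = a` → b = [8, 7, 4] (same object as a)
`a = [51, 93]` → a = [51, 93]
`b.append(780)` → b = [8, 7, 4, 780]
`print(a)` → prints [51, 93]
`print(b)` → prints [8, 7, 4, 780]

Answer:
[51, 93]
[8, 7, 4, 780]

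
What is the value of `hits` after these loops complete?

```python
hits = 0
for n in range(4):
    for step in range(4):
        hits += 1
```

4 * 4 = 16
`hits` takes the values: 0 → 1 → 2 → 3 → 4 → 5 → 6 → 7 → 8 → 9 → 10 → 11 → 12 → 13 → 14 → 15 → 16

Answer: 16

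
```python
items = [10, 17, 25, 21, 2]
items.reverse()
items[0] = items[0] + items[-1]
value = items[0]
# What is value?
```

Trace:
`items = [10, 17, 25, 21, 2]` → items = [10, 17, 25, 21, 2]
`items.reverse()` → items = [2, 21, 25, 17, 10]
`items[0] = items[0] + items[-1]` → items = [12, 21, 25, 17, 10]
`value = items[0]` → value = 12
So value = 12

Answer: 12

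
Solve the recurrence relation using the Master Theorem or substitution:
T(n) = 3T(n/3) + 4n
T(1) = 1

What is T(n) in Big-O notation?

By Master Theorem: a=3, b=3, f(n)=4n. Since log_3(3) = 1 and f(n) = Θ(n^1), Case 2 applies. T(n) = O(n log n).

Answer: O(n log n)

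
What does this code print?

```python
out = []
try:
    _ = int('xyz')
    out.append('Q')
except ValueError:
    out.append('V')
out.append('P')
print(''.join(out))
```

Execution trace: 'V' (except ValueError) → 'P' (after the try/except). Output: VP

Answer: VP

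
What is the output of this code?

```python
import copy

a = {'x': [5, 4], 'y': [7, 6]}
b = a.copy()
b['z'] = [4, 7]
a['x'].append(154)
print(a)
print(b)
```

Key concept: shallow copy of dict with mutable values.
Step by step:
`a = {'x': [5, 4], 'y': [7, 6]}` → a = {'x': [5, 4], 'y': [7, 6]}
`b = a.copy()` → b = {'x': [5, 4], 'y': [7, 6]}
`b['z'] = [4, 7]` → b = {'x': [5, 4], 'y': [7, 6], 'z': [4, 7]}
`a['x'].append(154)` → a = {'x': [5, 4, 154], 'y': [7, 6]}; b = {'x': [5, 4, 154], 'y': [7, 6], 'z': [4, 7]}
`print(a)` → prints {'x': [5, 4, 154], 'y': [7, 6]}
`print(b)` → prints {'x': [5, 4, 154], 'y': [7, 6], 'z': [4, 7]}

Answer:
{'x': [5, 4, 154], 'y': [7, 6]}
{'x': [5, 4, 154], 'y': [7, 6], 'z': [4, 7]}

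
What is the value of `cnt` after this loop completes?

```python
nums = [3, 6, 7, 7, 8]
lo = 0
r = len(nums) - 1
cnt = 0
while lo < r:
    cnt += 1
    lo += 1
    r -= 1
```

Iterations until pointers meet (list length 5)
`cnt` takes the values: 0 → 1 → 2

Answer: 2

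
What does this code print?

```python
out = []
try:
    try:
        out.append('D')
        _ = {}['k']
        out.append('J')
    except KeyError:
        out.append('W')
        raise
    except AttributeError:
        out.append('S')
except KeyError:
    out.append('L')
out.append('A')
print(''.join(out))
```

Execution trace: 'D' (inner try body) → 'W' (inner except KeyError) → 'L' (outer except KeyError) → 'A' (after the try/except). Output: DWLA

Answer: DWLA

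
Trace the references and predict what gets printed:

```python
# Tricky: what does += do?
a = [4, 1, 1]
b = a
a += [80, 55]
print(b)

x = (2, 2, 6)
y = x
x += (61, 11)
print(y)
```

Key concept: += behavior differs for mutable vs immutable.
Step by step:
`a = [4, 1, 1]` → a = [4, 1, 1]
`b = a` → b = [4, 1, 1] (same object as a)
`a += [80, 55]` → a = [4, 1, 1, 80, 55] (same object as b); b = [4, 1, 1, 80, 55] (same object as a)
`print(b)` → prints [4, 1, 1, 80, 55]
`x = (2, 2, 6)` → x = (2, 2, 6)
`y = x` → y = (2, 2, 6)
`x += (61, 11)` → x = (2, 2, 6, 61, 11)
`print(y)` → prints (2, 2, 6)

Answer:
[4, 1, 1, 80, 55]
(2, 2, 6)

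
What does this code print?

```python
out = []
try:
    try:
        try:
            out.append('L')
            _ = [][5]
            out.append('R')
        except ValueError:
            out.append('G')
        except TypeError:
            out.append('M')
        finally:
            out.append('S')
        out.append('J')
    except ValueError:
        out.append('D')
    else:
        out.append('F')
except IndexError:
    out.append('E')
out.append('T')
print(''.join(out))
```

Execution trace: 'L' (inner try body) → 'S' (inner finally) → 'E' (outer except IndexError) → 'T' (after the try/except). Output: LSET

Answer: LSET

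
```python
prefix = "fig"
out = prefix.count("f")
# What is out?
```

Trace:
`prefix = "fig"` → prefix = 'fig'
`out = prefix.count("f")` → out = 1
So out = 1

Answer: 1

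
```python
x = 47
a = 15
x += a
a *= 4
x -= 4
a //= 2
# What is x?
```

Trace:
`x = 47` → x = 47
`a = 15` → a = 15
`x += a` → x = 62
`a *= 4` → a = 60
`x -= 4` → x = 58
`a //= 2` → a = 30
So x = 58

Answer: 58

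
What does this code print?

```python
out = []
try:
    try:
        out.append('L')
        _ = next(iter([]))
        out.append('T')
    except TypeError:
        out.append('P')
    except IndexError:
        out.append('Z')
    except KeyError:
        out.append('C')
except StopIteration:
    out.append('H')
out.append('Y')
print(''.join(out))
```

Execution trace: 'L' (inner try body) → 'H' (outer except StopIteration) → 'Y' (after the try/except). Output: LHY

Answer: LHY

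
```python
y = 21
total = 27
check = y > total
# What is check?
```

Trace:
`y = 21` → y = 21
`total = 27` → total = 27
`check = y > total` → check = False
So check = False

Answer: False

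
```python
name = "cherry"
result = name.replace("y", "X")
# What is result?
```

Trace:
`name = "cherry"` → name = 'cherry'
`result = name.replace("y", "X")` → result = 'cherrX'
So result = 'cherrX'

Answer: 'cherrX'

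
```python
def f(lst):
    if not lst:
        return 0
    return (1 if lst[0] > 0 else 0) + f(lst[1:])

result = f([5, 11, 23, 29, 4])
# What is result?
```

Count of positive elements in [5, 11, 23, 29, 4] = 5

Answer: 5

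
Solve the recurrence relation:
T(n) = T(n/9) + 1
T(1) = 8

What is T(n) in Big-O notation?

Each step divides n by 9 and adds 1. After log_9(n) steps we reach T(1)=8. So T(n) = 1·log_9(n) + 8 = O(log n).

Answer: O(log n)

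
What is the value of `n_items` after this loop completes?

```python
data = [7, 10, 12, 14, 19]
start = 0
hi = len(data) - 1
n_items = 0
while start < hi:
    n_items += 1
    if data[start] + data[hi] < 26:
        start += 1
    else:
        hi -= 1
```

Steps to find pair summing to 26
`n_items` takes the values: 0 → 1 → 2 → 3 → 4

Answer: 4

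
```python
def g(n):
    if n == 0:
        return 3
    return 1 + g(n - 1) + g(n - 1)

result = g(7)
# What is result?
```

g(n) = 1 + 2·g(n-1), g(0)=3. Closed form: (3+1)·2^7 - 1 = 511.

Answer: 511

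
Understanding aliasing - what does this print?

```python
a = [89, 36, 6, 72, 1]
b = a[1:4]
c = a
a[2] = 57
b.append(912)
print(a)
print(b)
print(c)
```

Key concept: slice vs alias.
Step by step:
`a = [89, 36, 6, 72, 1]` → a = [89, 36, 6, 72, 1]
`b = a[1:4]` → b = [36, 6, 72]
`c = a` → c = [89, 36, 6, 72, 1] (same object as a)
`a[2] = 57` → a = [89, 36, 57, 72, 1] (same object as c); c = [89, 36, 57, 72, 1] (same object as a)
`b.append(912)` → b = [36, 6, 72, 912]
`print(a)` → prints [89, 36, 57, 72, 1]
`print(b)` → prints [36, 6, 72, 912]
`print(c)` → prints [89, 36, 57, 72, 1]

Answer:
[89, 36, 57, 72, 1]
[36, 6, 72, 912]
[89, 36, 57, 72, 1]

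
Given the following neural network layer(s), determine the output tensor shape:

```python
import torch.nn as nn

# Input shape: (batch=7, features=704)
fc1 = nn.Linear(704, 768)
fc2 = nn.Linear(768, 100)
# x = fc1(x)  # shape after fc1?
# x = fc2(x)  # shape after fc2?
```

Input: (7, 704) -> after fc1: (7, 768) -> Output: (7, 100)

Answer: (7, 100)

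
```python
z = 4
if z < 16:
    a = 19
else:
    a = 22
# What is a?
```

Trace:
`z = 4` → z = 4
`if z < 16: ...` → z < 16 is True → a = 19
So a = 19

Answer: 19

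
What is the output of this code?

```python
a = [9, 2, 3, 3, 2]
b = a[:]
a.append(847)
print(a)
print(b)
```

Key concept: slice [:] creates copy.
Step by step:
`a = [9, 2, 3, 3, 2]` → a = [9, 2, 3, 3, 2]
`b = a[:]` → b = [9, 2, 3, 3, 2]
`a.append(847)` → a = [9, 2, 3, 3, 2, 847]
`print(a)` → prints [9, 2, 3, 3, 2, 847]
`print(b)` → prints [9, 2, 3, 3, 2]

Answer:
[9, 2, 3, 3, 2, 847]
[9, 2, 3, 3, 2]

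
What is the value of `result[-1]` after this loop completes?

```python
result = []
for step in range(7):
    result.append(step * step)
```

Last element of squares 0 to 6
`result` takes the values: [] → [0] → [0, 1] → [0, 1, 4] → [0, 1, 4, 9] → [0, 1, 4, 9, 16] → [0, 1, 4, 9, 16, 25] → [0, 1, 4, 9, 16, 25, 36]
So `result[-1]` = 36

Answer: 36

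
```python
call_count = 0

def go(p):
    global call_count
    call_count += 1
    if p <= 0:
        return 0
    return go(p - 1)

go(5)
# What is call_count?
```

Linear recursion stepping by 1: 6 calls from p=5 down to ≤0.

Answer: 6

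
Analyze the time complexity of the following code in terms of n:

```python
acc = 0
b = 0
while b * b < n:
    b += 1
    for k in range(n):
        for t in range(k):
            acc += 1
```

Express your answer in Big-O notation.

Each loop level contributes: √n × n × n. Multiplying the contributions gives O(n^2√n).

Answer: O(n^2√n)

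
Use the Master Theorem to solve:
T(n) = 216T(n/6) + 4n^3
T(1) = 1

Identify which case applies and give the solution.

a=216, b=6, f(n)=4n^3. log_6(216) = 3. Since c=3 = 3, Case 2 applies: T(n) = Θ(n^log_b(a) · log n) = O(n^3 log n).

Answer: O(n^3 log n) - Case 2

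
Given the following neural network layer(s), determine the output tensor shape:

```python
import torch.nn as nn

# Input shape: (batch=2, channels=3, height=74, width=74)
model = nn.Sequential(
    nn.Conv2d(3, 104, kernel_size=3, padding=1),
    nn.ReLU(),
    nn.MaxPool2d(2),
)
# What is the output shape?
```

Input: (2, 3, 74, 74) -> after Conv2d: (2, 104, 74, 74) -> after ReLU: (2, 104, 74, 74) -> Output: (2, 104, 37, 37)

Answer: (2, 104, 37, 37)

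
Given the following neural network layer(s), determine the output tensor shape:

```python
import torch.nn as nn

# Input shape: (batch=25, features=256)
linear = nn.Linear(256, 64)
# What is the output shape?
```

Input: (25, 256) -> Output: (25, 64)

Answer: (25, 64)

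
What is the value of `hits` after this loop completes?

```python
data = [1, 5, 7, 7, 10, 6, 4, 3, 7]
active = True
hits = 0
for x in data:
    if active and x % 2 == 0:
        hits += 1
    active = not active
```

Count even values at even positions
`hits` takes the values: 0 → 1 → 2

Answer: 2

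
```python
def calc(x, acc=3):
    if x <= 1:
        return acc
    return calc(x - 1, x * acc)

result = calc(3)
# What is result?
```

Accumulator trace (n, acc): (3, 3) -> (2, 9) -> (1, 18) -> return 18

Answer: 18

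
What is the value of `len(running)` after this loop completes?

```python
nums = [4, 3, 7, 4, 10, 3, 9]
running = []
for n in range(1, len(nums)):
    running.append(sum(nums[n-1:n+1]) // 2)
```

Number of 2-element averages
`running` takes the values: [] → [3] → [3, 5] → [3, 5, 5] → [3, 5, 5, 7] → [3, 5, 5, 7, 6] → [3, 5, 5, 7, 6, 6]
So `len(running)` = 6

Answer: 6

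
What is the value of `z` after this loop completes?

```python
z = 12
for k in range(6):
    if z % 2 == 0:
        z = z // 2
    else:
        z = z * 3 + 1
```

Collatz-style transformation from 12
`z` takes the values: 12 → 6 → 3 → 10 → 5 → 16 → 8

Answer: 8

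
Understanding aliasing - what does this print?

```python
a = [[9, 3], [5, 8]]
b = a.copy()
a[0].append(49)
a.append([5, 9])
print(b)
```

Key concept: shallow copy with nested lists.
Step by step:
`a = [[9, 3], [5, 8]]` → a = [[9, 3], [5, 8]]
`b = a.copy()` → b = [[9, 3], [5, 8]]
`a[0].append(49)` → a = [[9, 3, 49], [5, 8]]; b = [[9, 3, 49], [5, 8]]
`a.append([5, 9])` → a = [[9, 3, 49], [5, 8], [5, 9]]
`print(b)` → prints [[9, 3, 49], [5, 8]]

Answer: [[9, 3, 49], [5, 8]]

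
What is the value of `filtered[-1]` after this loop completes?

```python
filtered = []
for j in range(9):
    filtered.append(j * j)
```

Last element of squares 0 to 8
`filtered` takes the values: [] → [0] → [0, 1] → [0, 1, 4] → [0, 1, 4, 9] → [0, 1, 4, 9, 16] → [0, 1, 4, 9, 16, 25] → [0, 1, 4, 9, 16, 25, 36] → [0, 1, 4, 9, 16, 25, 36, 49] → [0, 1, 4, 9, 16, 25, 36, 49, 64]
So `filtered[-1]` = 64

Answer: 64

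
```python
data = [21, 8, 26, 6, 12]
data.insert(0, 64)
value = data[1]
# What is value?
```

Trace:
`data = [21, 8, 26, 6, 12]` → data = [21, 8, 26, 6, 12]
`data.insert(0, 64)` → data = [64, 21, 8, 26, 6, 12]
`value = data[1]` → value = 21
So value = 21

Answer: 21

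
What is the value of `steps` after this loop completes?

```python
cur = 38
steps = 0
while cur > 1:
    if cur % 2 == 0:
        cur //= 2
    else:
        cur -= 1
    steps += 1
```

Steps to reduce 38 to 1
`steps` takes the values: 0 → 1 → 2 → 3 → 4 → 5 → 6 → 7

Answer: 7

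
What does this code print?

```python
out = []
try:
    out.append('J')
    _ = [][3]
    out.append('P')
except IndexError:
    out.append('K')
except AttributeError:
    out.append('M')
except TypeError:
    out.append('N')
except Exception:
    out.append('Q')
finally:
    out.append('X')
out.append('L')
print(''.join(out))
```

Execution trace: 'J' (try body) → 'K' (except IndexError) → 'X' (finally) → 'L' (after the try/except). Output: JKXL

Answer: JKXL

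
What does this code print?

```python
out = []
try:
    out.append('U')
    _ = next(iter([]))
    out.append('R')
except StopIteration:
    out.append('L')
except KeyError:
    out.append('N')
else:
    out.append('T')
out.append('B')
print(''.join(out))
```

Execution trace: 'U' (try body) → 'L' (except StopIteration) → 'B' (after the try/except). Output: ULB

Answer: ULB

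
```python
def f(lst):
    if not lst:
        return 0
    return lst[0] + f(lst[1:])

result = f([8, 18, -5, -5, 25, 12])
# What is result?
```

8 + 18 + (-5) + (-5) + 25 + 12 + 0 = 53

Answer: 53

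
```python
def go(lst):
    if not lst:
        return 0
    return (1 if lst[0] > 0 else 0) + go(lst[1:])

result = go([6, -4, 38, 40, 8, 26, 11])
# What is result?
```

Count of positive elements in [6, -4, 38, 40, 8, 26, 11] = 6

Answer: 6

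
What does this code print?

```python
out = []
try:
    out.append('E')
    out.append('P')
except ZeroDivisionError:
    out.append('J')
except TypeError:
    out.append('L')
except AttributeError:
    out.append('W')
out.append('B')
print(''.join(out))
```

Execution trace: 'E' (try body) → 'P' (try body, no exception) → 'B' (after the try/except). Output: EPB

Answer: EPB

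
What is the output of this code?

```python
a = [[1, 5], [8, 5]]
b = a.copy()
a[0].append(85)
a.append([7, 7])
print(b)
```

Key concept: shallow copy with nested lists.
Step by step:
`a = [[1, 5], [8, 5]]` → a = [[1, 5], [8, 5]]
`b = a.copy()` → b = [[1, 5], [8, 5]]
`a[0].append(85)` → a = [[1, 5, 85], [8, 5]]; b = [[1, 5, 85], [8, 5]]
`a.append([7, 7])` → a = [[1, 5, 85], [8, 5], [7, 7]]
`print(b)` → prints [[1, 5, 85], [8, 5]]

Answer: [[1, 5, 85], [8, 5]]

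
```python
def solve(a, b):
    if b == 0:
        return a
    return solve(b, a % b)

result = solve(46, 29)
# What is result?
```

solve(46, 29) -> solve(29, 17) -> solve(17, 12) -> solve(12, 5) -> solve(5, 2) -> solve(2, 1) -> solve(1, 0) -> 1

Answer: 1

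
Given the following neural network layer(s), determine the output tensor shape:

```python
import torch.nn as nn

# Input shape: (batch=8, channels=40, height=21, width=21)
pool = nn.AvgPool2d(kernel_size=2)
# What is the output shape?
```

Input: (8, 40, 21, 21) -> Output: (8, 40, 10, 10)

Answer: (8, 40, 10, 10)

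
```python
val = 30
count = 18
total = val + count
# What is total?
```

Trace:
`val = 30` → val = 30
`count = 18` → count = 18
`total = val + count` → total = 48
So total = 48

Answer: 48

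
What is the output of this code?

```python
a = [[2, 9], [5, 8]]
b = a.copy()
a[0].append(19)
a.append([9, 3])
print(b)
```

Key concept: shallow copy with nested lists.
Step by step:
`a = [[2, 9], [5, 8]]` → a = [[2, 9], [5, 8]]
`b = a.copy()` → b = [[2, 9], [5, 8]]
`a[0].append(19)` → a = [[2, 9, 19], [5, 8]]; b = [[2, 9, 19], [5, 8]]
`a.append([9, 3])` → a = [[2, 9, 19], [5, 8], [9, 3]]
`print(b)` → prints [[2, 9, 19], [5, 8]]

Answer: [[2, 9, 19], [5, 8]]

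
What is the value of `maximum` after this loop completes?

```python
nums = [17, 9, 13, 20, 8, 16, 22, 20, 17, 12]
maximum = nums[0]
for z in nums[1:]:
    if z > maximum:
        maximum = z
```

Maximum of [17, 9, 13, 20, 8, 16, 22, 20, 17, 12]
`maximum` takes the values: 17 → 20 → 22

Answer: 22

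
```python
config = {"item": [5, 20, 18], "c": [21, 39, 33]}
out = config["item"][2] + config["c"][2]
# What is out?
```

Trace:
`config = {"item": [5, 20, 18], "c": [21, 39, 33]}` → config = {'item': [5, 20, 18], 'c': [21, 39, 33]}
`out = config["item"][2] + config["c"][2]` → out = 51
So out = 51

Answer: 51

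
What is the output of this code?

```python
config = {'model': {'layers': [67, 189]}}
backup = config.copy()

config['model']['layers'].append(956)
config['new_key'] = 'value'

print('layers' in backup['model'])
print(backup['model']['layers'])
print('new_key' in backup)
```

Key concept: shallow copy gotcha with nested dict.
Step by step:
`config = {'model': {'layers': [67, 189]}}` → config = {'model': {'layers': [67, 189]}}
`backup = config.copy()` → backup = {'model': {'layers': [67, 189]}}
`config['model']['layers'].append(956)` → config = {'model': {'layers': [67, 189, 956]}}; backup = {'model': {'layers': [67, 189, 956]}}
`config['new_key'] = 'value'` → config = {'model': {'layers': [67, 189, 956]}, 'new_key': 'value'}
`print('layers' in backup['model'])` → prints True
`print(backup['model']['layers'])` → prints [67, 189, 956]
`print('new_key' in backup)` → prints False

Answer:
True
[67, 189, 956]
False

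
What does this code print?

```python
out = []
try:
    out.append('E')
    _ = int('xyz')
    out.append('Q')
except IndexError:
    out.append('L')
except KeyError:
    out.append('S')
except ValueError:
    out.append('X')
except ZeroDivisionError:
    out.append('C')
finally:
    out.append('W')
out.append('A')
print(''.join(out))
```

Execution trace: 'E' (try body) → 'X' (except ValueError) → 'W' (finally) → 'A' (after the try/except). Output: EXWA

Answer: EXWA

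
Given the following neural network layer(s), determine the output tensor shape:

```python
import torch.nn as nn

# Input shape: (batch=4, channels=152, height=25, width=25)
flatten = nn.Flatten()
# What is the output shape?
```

Input: (4, 152, 25, 25) -> Output: (4, 95000)

Answer: (4, 95000)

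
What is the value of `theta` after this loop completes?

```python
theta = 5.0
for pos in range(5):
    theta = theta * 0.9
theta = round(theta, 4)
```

Exponential decay: 5.0 * 0.9^5
`theta` takes the values: 5.0 → 4.5 → 4.05 → 3.645 → 3.2805 → 2.95245 → 2.9525

Answer: 2.9525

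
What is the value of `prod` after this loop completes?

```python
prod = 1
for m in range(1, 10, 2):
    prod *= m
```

Product of 1, 3, 5, ... up to 9
`prod` takes the values: 1 → 3 → 15 → 105 → 945

Answer: 945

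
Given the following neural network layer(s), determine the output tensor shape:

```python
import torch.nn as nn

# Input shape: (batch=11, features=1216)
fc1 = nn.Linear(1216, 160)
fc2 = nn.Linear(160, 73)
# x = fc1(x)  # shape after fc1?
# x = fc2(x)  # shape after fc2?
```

Input: (11, 1216) -> after fc1: (11, 160) -> Output: (11, 73)

Answer: (11, 73)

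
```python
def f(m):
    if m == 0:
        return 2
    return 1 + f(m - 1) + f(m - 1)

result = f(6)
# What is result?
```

f(m) = 1 + 2·f(m-1), f(0)=2. Closed form: (2+1)·2^6 - 1 = 191.

Answer: 191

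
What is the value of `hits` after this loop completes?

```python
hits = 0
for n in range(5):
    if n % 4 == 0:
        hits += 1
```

Count numbers divisible by 4 in range(5)
`hits` takes the values: 0 → 1 → 2

Answer: 2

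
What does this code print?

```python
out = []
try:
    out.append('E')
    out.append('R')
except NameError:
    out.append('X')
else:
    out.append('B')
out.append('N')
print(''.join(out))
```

Execution trace: 'E' (try body) → 'R' (try body, no exception) → 'B' (else) → 'N' (after the try/except). Output: ERBN

Answer: ERBN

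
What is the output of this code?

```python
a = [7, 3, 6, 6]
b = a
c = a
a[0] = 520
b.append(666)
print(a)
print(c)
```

Key concept: multiple aliases.
Step by step:
`a = [7, 3, 6, 6]` → a = [7, 3, 6, 6]
`b = a` → b = [7, 3, 6, 6] (same object as a)
`c = a` → c = [7, 3, 6, 6] (same object as a, b)
`a[0] = 520` → a = [520, 3, 6, 6] (same object as b, c); b = [520, 3, 6, 6] (same object as a, c); c = [520, 3, 6, 6] (same object as a, b)
`b.append(666)` → a = [520, 3, 6, 6, 666] (same object as b, c); b = [520, 3, 6, 6, 666] (same object as a, c); c = [520, 3, 6, 6, 666] (same object as a, b)
`print(a)` → prints [520, 3, 6, 6, 666]
`print(c)` → prints [520, 3, 6, 6, 666]

Answer:
[520, 3, 6, 6, 666]
[520, 3, 6, 6, 666]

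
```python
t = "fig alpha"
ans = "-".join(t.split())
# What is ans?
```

Trace:
`t = "fig alpha"` → t = 'fig alpha'
`ans = "-".join(t.split())` → ans = 'fig-alpha'
So ans = 'fig-alpha'

Answer: 'fig-alpha'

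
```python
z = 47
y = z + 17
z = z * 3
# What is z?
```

Trace:
`z = 47` → z = 47
`y = z + 17` → y = 64
`z = z * 3` → z = 141
So z = 141

Answer: 141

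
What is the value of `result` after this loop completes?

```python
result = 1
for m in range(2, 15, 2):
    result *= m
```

Product of even numbers 2 to 14
`result` takes the values: 1 → 2 → 8 → 48 → 384 → 3840 → 46080 → 645120

Answer: 645120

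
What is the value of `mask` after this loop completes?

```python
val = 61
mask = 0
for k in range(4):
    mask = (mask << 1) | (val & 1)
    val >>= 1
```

Reverse lowest 4 bits of 61
`mask` takes the values: 0 → 1 → 2 → 5 → 11

Answer: 11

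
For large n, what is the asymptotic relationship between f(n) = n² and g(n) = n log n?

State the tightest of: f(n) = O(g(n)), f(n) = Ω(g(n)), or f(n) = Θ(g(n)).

n² vs n log n: f(n) = Ω(g(n)) but not O(g(n)) — n² grows strictly faster than n log n.

Answer: f(n) = Ω(g(n)) but not O(g(n)) — n² grows strictly faster than n log n.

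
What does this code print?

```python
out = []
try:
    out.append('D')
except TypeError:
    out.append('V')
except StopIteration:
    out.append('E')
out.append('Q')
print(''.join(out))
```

Execution trace: 'D' (try body, no exception) → 'Q' (after the try/except). Output: DQ

Answer: DQ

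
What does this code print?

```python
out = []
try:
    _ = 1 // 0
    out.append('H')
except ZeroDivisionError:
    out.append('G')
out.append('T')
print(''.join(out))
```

Execution trace: 'G' (except ZeroDivisionError) → 'T' (after the try/except). Output: GT

Answer: GT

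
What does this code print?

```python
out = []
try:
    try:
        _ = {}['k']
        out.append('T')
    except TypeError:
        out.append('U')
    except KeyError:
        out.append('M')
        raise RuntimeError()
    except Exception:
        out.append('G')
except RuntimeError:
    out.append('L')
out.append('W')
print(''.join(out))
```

Execution trace: 'M' (except KeyError) → 'L' (outer except RuntimeError) → 'W' (after the try/except). Output: MLW

Answer: MLW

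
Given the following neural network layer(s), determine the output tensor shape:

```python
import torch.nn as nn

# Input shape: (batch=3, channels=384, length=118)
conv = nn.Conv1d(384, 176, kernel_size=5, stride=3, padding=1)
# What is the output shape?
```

Input: (3, 384, 118) -> Output: (3, 176, 39)

Answer: (3, 176, 39)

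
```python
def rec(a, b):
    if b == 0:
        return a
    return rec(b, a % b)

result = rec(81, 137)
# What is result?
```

rec(81, 137) -> rec(137, 81) -> rec(81, 56) -> rec(56, 25) -> rec(25, 6) -> rec(6, 1) -> rec(1, 0) -> 1

Answer: 1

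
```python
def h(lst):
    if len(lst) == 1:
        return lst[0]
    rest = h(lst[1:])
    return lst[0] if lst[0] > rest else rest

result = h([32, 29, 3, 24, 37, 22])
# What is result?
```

Recursive max over [32, 29, 3, 24, 37, 22] = 37

Answer: 37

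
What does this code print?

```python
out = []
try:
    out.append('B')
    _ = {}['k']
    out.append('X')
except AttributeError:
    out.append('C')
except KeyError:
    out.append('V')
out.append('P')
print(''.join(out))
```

Execution trace: 'B' (try body) → 'V' (except KeyError) → 'P' (after the try/except). Output: BVP

Answer: BVP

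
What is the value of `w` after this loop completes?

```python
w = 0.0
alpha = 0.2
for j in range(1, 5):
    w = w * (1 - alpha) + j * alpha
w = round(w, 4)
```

Moving average with lr=0.2
`w` takes the values: 0.0 → 0.2 → 0.56 → 1.048 → 1.6384

Answer: 1.6384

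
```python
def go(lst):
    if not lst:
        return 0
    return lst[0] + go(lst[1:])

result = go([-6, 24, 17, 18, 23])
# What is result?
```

(-6) + 24 + 17 + 18 + 23 + 0 = 76

Answer: 76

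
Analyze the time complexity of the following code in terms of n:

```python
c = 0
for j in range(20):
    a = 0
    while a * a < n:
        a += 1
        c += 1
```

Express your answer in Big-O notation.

Each loop level contributes: 1 × √n. Multiplying the contributions gives O(√n).

Answer: O(√n)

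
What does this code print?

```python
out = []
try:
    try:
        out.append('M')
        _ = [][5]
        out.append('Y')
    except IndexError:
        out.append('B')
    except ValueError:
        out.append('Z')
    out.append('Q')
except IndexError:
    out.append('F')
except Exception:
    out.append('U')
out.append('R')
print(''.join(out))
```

Execution trace: 'M' (inner try body) → 'B' (inner except IndexError) → 'Q' (try body, no exception) → 'R' (after the try/except). Output: MBQR

Answer: MBQR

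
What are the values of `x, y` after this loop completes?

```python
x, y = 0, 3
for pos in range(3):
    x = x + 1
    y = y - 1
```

x goes 0→3, y goes 3→0
`x, y` takes the values: (0, 3) → (1, 3) → (1, 2) → (2, 2) → (2, 1) → (3, 1) → (3, 0)

Answer: 3, 0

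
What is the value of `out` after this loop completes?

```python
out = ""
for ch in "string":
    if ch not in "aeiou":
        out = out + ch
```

Remove vowels from 'string'
`out` takes the values: "" → "s" → "st" → "str" → "strn" → "strng"

Answer: "strng"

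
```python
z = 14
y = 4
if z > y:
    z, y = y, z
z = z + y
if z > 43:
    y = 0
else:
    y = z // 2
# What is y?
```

Trace:
`z = 14` → z = 14
`y = 4` → y = 4
`if z > y: ...` → z > y is True → z = 4; y = 14
`z = z + y` → z = 18
`if z > 43: ...` → z > 43 is False, take else branch → y = 9
So y = 9

Answer: 9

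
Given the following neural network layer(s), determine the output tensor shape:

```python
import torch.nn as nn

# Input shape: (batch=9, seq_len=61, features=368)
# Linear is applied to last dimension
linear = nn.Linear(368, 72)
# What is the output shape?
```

Input: (9, 61, 368) -> Output: (9, 61, 72)

Answer: (9, 61, 72)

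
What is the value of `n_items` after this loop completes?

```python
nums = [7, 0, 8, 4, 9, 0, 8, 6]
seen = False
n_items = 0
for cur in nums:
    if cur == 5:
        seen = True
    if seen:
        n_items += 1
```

Count elements after first 5 in [7, 0, 8, 4, 9, 0, 8, 6]
`n_items` takes the values: 0

Answer: 0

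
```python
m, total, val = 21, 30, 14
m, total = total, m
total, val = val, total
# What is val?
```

Trace:
`m, total, val = 21, 30, 14` → m = 21; total = 30; val = 14
`m, total = total, m` → m = 30; total = 21
`total, val = val, total` → total = 14; val = 21
So val = 21

Answer: 21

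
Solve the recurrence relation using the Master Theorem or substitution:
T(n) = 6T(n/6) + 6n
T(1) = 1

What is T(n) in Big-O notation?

By Master Theorem: a=6, b=6, f(n)=6n. Since log_6(6) = 1 and f(n) = Θ(n^1), Case 2 applies. T(n) = O(n log n).

Answer: O(n log n)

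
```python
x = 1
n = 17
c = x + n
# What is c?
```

Trace:
`x = 1` → x = 1
`n = 17` → n = 17
`c = x + n` → c = 18
So c = 18

Answer: 18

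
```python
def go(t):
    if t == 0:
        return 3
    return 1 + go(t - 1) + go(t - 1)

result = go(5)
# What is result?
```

go(t) = 1 + 2·go(t-1), go(0)=3. Closed form: (3+1)·2^5 - 1 = 127.

Answer: 127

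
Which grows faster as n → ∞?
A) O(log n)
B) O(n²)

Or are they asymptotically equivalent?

O(log n) vs O(n²): Higher order terms dominate.

Answer: B) O(n²) grows faster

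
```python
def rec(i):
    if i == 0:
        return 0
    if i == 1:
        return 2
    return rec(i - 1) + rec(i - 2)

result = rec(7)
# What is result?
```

Build up from base cases: rec(0)=0, rec(1)=2, rec(2)=2, rec(3)=4, rec(4)=6, rec(5)=10, rec(6)=16, ..., rec(7)=26

Answer: 26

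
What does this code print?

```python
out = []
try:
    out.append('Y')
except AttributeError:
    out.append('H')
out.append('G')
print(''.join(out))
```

Execution trace: 'Y' (try body, no exception) → 'G' (after the try/except). Output: YG

Answer: YG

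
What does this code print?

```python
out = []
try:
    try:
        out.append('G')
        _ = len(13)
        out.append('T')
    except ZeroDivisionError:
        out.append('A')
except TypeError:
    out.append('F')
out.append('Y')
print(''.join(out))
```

Execution trace: 'G' (try body) → 'F' (outer except TypeError) → 'Y' (after the try/except). Output: GFY

Answer: GFY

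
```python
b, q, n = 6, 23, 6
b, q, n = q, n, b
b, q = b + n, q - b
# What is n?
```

Trace:
`b, q, n = 6, 23, 6` → b = 6; q = 23; n = 6
`b, q, n = q, n, b` → b = 23; q = 6; n = 6
`b, q = b + n, q - b` → b = 29; q = -17
So n = 6

Answer: 6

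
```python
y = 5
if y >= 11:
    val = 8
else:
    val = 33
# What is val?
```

Trace:
`y = 5` → y = 5
`if y >= 11: ...` → y >= 11 is False, take else branch → val = 33
So val = 33

Answer: 33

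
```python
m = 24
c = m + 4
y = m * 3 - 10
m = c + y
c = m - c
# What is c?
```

Trace:
`m = 24` → m = 24
`c = m + 4` → c = 28
`y = m * 3 - 10` → y = 62
`m = c + y` → m = 90
`c = m - c` → c = 62
So c = 62

Answer: 62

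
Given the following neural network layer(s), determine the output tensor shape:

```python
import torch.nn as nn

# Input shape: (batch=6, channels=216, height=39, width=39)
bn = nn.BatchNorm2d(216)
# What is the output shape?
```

Input: (6, 216, 39, 39) -> Output: (6, 216, 39, 39)

Answer: (6, 216, 39, 39)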